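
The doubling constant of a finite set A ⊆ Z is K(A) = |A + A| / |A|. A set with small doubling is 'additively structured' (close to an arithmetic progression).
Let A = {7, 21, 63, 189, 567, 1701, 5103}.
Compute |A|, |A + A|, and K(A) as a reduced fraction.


|A| = 7.
Compute A + A by enumerating all 49 pairs.
A + A = {14, 28, 42, 70, 84, 126, 196, 210, 252, 378, 574, 588, 630, 756, 1134, 1708, 1722, 1764, 1890, 2268, 3402, 5110, 5124, 5166, 5292, 5670, 6804, 10206}, so |A + A| = 28.
K = |A + A| / |A| = 28/7 = 4/1 ≈ 4.0000.
Reference: AP of size 7 gives K = 13/7 ≈ 1.8571; a fully generic set of size 7 gives K ≈ 4.0000.

|A| = 7, |A + A| = 28, K = 28/7 = 4/1.


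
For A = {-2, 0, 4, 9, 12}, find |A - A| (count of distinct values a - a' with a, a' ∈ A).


A - A = {a - a' : a, a' ∈ A}; |A| = 5.
Bounds: 2|A|-1 ≤ |A - A| ≤ |A|² - |A| + 1, i.e. 9 ≤ |A - A| ≤ 21.
Note: 0 ∈ A - A always (from a - a). The set is symmetric: if d ∈ A - A then -d ∈ A - A.
Enumerate nonzero differences d = a - a' with a > a' (then include -d):
Positive differences: {2, 3, 4, 5, 6, 8, 9, 11, 12, 14}
Full difference set: {0} ∪ (positive diffs) ∪ (negative diffs).
|A - A| = 1 + 2·10 = 21 (matches direct enumeration: 21).

|A - A| = 21


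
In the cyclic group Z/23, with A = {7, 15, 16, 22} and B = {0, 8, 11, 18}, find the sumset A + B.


Work in Z/23Z: reduce every sum a + b modulo 23.
Enumerate all 16 pairs:
a = 7: 7+0=7, 7+8=15, 7+11=18, 7+18=2
a = 15: 15+0=15, 15+8=0, 15+11=3, 15+18=10
a = 16: 16+0=16, 16+8=1, 16+11=4, 16+18=11
a = 22: 22+0=22, 22+8=7, 22+11=10, 22+18=17
Distinct residues collected: {0, 1, 2, 3, 4, 7, 10, 11, 15, 16, 17, 18, 22}
|A + B| = 13 (out of 23 total residues).

A + B = {0, 1, 2, 3, 4, 7, 10, 11, 15, 16, 17, 18, 22}


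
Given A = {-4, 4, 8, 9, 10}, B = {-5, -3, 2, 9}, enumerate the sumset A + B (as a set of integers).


A + B = {a + b : a ∈ A, b ∈ B}.
Enumerate all |A|·|B| = 5·4 = 20 pairs (a, b) and collect distinct sums.
a = -4: -4+-5=-9, -4+-3=-7, -4+2=-2, -4+9=5
a = 4: 4+-5=-1, 4+-3=1, 4+2=6, 4+9=13
a = 8: 8+-5=3, 8+-3=5, 8+2=10, 8+9=17
a = 9: 9+-5=4, 9+-3=6, 9+2=11, 9+9=18
a = 10: 10+-5=5, 10+-3=7, 10+2=12, 10+9=19
Collecting distinct sums: A + B = {-9, -7, -2, -1, 1, 3, 4, 5, 6, 7, 10, 11, 12, 13, 17, 18, 19}
|A + B| = 17

A + B = {-9, -7, -2, -1, 1, 3, 4, 5, 6, 7, 10, 11, 12, 13, 17, 18, 19}


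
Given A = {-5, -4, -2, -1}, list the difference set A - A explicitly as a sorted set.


A - A = {a - a' : a, a' ∈ A}.
Compute a - a' for each ordered pair (a, a'):
a = -5: -5--5=0, -5--4=-1, -5--2=-3, -5--1=-4
a = -4: -4--5=1, -4--4=0, -4--2=-2, -4--1=-3
a = -2: -2--5=3, -2--4=2, -2--2=0, -2--1=-1
a = -1: -1--5=4, -1--4=3, -1--2=1, -1--1=0
Collecting distinct values (and noting 0 appears from a-a):
A - A = {-4, -3, -2, -1, 0, 1, 2, 3, 4}
|A - A| = 9

A - A = {-4, -3, -2, -1, 0, 1, 2, 3, 4}


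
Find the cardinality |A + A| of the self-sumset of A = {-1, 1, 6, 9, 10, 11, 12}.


A + A = {a + a' : a, a' ∈ A}; |A| = 7.
General bounds: 2|A| - 1 ≤ |A + A| ≤ |A|(|A|+1)/2, i.e. 13 ≤ |A + A| ≤ 28.
Lower bound 2|A|-1 is attained iff A is an arithmetic progression.
Enumerate sums a + a' for a ≤ a' (symmetric, so this suffices):
a = -1: -1+-1=-2, -1+1=0, -1+6=5, -1+9=8, -1+10=9, -1+11=10, -1+12=11
a = 1: 1+1=2, 1+6=7, 1+9=10, 1+10=11, 1+11=12, 1+12=13
a = 6: 6+6=12, 6+9=15, 6+10=16, 6+11=17, 6+12=18
a = 9: 9+9=18, 9+10=19, 9+11=20, 9+12=21
a = 10: 10+10=20, 10+11=21, 10+12=22
a = 11: 11+11=22, 11+12=23
a = 12: 12+12=24
Distinct sums: {-2, 0, 2, 5, 7, 8, 9, 10, 11, 12, 13, 15, 16, 17, 18, 19, 20, 21, 22, 23, 24}
|A + A| = 21

|A + A| = 21


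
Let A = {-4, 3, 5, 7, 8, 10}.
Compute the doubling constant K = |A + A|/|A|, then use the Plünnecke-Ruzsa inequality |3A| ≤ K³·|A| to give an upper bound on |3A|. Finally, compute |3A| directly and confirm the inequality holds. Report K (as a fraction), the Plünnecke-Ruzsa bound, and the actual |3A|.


|A| = 6.
Step 1: Compute A + A by enumerating all 36 pairs.
A + A = {-8, -1, 1, 3, 4, 6, 8, 10, 11, 12, 13, 14, 15, 16, 17, 18, 20}, so |A + A| = 17.
Step 2: Doubling constant K = |A + A|/|A| = 17/6 = 17/6 ≈ 2.8333.
Step 3: Plünnecke-Ruzsa gives |3A| ≤ K³·|A| = (2.8333)³ · 6 ≈ 136.4722.
Step 4: Compute 3A = A + A + A directly by enumerating all triples (a,b,c) ∈ A³; |3A| = 31.
Step 5: Check 31 ≤ 136.4722? Yes ✓.

K = 17/6, Plünnecke-Ruzsa bound K³|A| ≈ 136.4722, |3A| = 31, inequality holds.


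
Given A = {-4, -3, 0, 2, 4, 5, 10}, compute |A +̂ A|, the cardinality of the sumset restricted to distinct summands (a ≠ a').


Restricted sumset: A +̂ A = {a + a' : a ∈ A, a' ∈ A, a ≠ a'}.
Equivalently, take A + A and drop any sum 2a that is achievable ONLY as a + a for a ∈ A (i.e. sums representable only with equal summands).
Enumerate pairs (a, a') with a < a' (symmetric, so each unordered pair gives one sum; this covers all a ≠ a'):
  -4 + -3 = -7
  -4 + 0 = -4
  -4 + 2 = -2
  -4 + 4 = 0
  -4 + 5 = 1
  -4 + 10 = 6
  -3 + 0 = -3
  -3 + 2 = -1
  -3 + 4 = 1
  -3 + 5 = 2
  -3 + 10 = 7
  0 + 2 = 2
  0 + 4 = 4
  0 + 5 = 5
  0 + 10 = 10
  2 + 4 = 6
  2 + 5 = 7
  2 + 10 = 12
  4 + 5 = 9
  4 + 10 = 14
  5 + 10 = 15
Collected distinct sums: {-7, -4, -3, -2, -1, 0, 1, 2, 4, 5, 6, 7, 9, 10, 12, 14, 15}
|A +̂ A| = 17
(Reference bound: |A +̂ A| ≥ 2|A| - 3 for |A| ≥ 2, with |A| = 7 giving ≥ 11.)

|A +̂ A| = 17


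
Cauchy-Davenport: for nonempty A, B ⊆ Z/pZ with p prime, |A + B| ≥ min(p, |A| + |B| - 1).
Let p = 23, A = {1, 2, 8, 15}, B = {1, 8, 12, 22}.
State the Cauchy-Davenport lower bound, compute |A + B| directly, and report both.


Cauchy-Davenport: |A + B| ≥ min(p, |A| + |B| - 1) for A, B nonempty in Z/pZ.
|A| = 4, |B| = 4, p = 23.
CD lower bound = min(23, 4 + 4 - 1) = min(23, 7) = 7.
Compute A + B mod 23 directly:
a = 1: 1+1=2, 1+8=9, 1+12=13, 1+22=0
a = 2: 2+1=3, 2+8=10, 2+12=14, 2+22=1
a = 8: 8+1=9, 8+8=16, 8+12=20, 8+22=7
a = 15: 15+1=16, 15+8=0, 15+12=4, 15+22=14
A + B = {0, 1, 2, 3, 4, 7, 9, 10, 13, 14, 16, 20}, so |A + B| = 12.
Verify: 12 ≥ 7? Yes ✓.

CD lower bound = 7, actual |A + B| = 12.


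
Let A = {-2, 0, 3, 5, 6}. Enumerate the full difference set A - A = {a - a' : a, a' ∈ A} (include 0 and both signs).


A - A = {a - a' : a, a' ∈ A}.
Compute a - a' for each ordered pair (a, a'):
a = -2: -2--2=0, -2-0=-2, -2-3=-5, -2-5=-7, -2-6=-8
a = 0: 0--2=2, 0-0=0, 0-3=-3, 0-5=-5, 0-6=-6
a = 3: 3--2=5, 3-0=3, 3-3=0, 3-5=-2, 3-6=-3
a = 5: 5--2=7, 5-0=5, 5-3=2, 5-5=0, 5-6=-1
a = 6: 6--2=8, 6-0=6, 6-3=3, 6-5=1, 6-6=0
Collecting distinct values (and noting 0 appears from a-a):
A - A = {-8, -7, -6, -5, -3, -2, -1, 0, 1, 2, 3, 5, 6, 7, 8}
|A - A| = 15

A - A = {-8, -7, -6, -5, -3, -2, -1, 0, 1, 2, 3, 5, 6, 7, 8}


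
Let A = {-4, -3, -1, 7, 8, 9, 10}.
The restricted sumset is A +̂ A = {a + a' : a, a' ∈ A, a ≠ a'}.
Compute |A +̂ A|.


Restricted sumset: A +̂ A = {a + a' : a ∈ A, a' ∈ A, a ≠ a'}.
Equivalently, take A + A and drop any sum 2a that is achievable ONLY as a + a for a ∈ A (i.e. sums representable only with equal summands).
Enumerate pairs (a, a') with a < a' (symmetric, so each unordered pair gives one sum; this covers all a ≠ a'):
  -4 + -3 = -7
  -4 + -1 = -5
  -4 + 7 = 3
  -4 + 8 = 4
  -4 + 9 = 5
  -4 + 10 = 6
  -3 + -1 = -4
  -3 + 7 = 4
  -3 + 8 = 5
  -3 + 9 = 6
  -3 + 10 = 7
  -1 + 7 = 6
  -1 + 8 = 7
  -1 + 9 = 8
  -1 + 10 = 9
  7 + 8 = 15
  7 + 9 = 16
  7 + 10 = 17
  8 + 9 = 17
  8 + 10 = 18
  9 + 10 = 19
Collected distinct sums: {-7, -5, -4, 3, 4, 5, 6, 7, 8, 9, 15, 16, 17, 18, 19}
|A +̂ A| = 15
(Reference bound: |A +̂ A| ≥ 2|A| - 3 for |A| ≥ 2, with |A| = 7 giving ≥ 11.)

|A +̂ A| = 15


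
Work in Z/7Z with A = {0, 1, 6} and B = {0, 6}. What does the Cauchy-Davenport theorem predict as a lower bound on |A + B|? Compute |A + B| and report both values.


Cauchy-Davenport: |A + B| ≥ min(p, |A| + |B| - 1) for A, B nonempty in Z/pZ.
|A| = 3, |B| = 2, p = 7.
CD lower bound = min(7, 3 + 2 - 1) = min(7, 4) = 4.
Compute A + B mod 7 directly:
a = 0: 0+0=0, 0+6=6
a = 1: 1+0=1, 1+6=0
a = 6: 6+0=6, 6+6=5
A + B = {0, 1, 5, 6}, so |A + B| = 4.
Verify: 4 ≥ 4? Yes ✓.

CD lower bound = 4, actual |A + B| = 4.


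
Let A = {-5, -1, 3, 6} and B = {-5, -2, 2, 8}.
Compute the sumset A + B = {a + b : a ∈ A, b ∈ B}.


A + B = {a + b : a ∈ A, b ∈ B}.
Enumerate all |A|·|B| = 4·4 = 16 pairs (a, b) and collect distinct sums.
a = -5: -5+-5=-10, -5+-2=-7, -5+2=-3, -5+8=3
a = -1: -1+-5=-6, -1+-2=-3, -1+2=1, -1+8=7
a = 3: 3+-5=-2, 3+-2=1, 3+2=5, 3+8=11
a = 6: 6+-5=1, 6+-2=4, 6+2=8, 6+8=14
Collecting distinct sums: A + B = {-10, -7, -6, -3, -2, 1, 3, 4, 5, 7, 8, 11, 14}
|A + B| = 13

A + B = {-10, -7, -6, -3, -2, 1, 3, 4, 5, 7, 8, 11, 14}


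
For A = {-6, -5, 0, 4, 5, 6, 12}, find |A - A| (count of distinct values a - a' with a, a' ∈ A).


A - A = {a - a' : a, a' ∈ A}; |A| = 7.
Bounds: 2|A|-1 ≤ |A - A| ≤ |A|² - |A| + 1, i.e. 13 ≤ |A - A| ≤ 43.
Note: 0 ∈ A - A always (from a - a). The set is symmetric: if d ∈ A - A then -d ∈ A - A.
Enumerate nonzero differences d = a - a' with a > a' (then include -d):
Positive differences: {1, 2, 4, 5, 6, 7, 8, 9, 10, 11, 12, 17, 18}
Full difference set: {0} ∪ (positive diffs) ∪ (negative diffs).
|A - A| = 1 + 2·13 = 27 (matches direct enumeration: 27).

|A - A| = 27


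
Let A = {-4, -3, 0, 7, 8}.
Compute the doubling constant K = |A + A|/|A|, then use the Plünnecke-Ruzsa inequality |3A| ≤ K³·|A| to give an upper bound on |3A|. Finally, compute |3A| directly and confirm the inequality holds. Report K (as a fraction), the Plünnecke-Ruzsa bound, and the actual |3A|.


|A| = 5.
Step 1: Compute A + A by enumerating all 25 pairs.
A + A = {-8, -7, -6, -4, -3, 0, 3, 4, 5, 7, 8, 14, 15, 16}, so |A + A| = 14.
Step 2: Doubling constant K = |A + A|/|A| = 14/5 = 14/5 ≈ 2.8000.
Step 3: Plünnecke-Ruzsa gives |3A| ≤ K³·|A| = (2.8000)³ · 5 ≈ 109.7600.
Step 4: Compute 3A = A + A + A directly by enumerating all triples (a,b,c) ∈ A³; |3A| = 29.
Step 5: Check 29 ≤ 109.7600? Yes ✓.

K = 14/5, Plünnecke-Ruzsa bound K³|A| ≈ 109.7600, |3A| = 29, inequality holds.


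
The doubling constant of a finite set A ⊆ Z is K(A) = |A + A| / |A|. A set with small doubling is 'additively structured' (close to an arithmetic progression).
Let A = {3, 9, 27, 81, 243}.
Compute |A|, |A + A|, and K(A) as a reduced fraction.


|A| = 5.
Compute A + A by enumerating all 25 pairs.
A + A = {6, 12, 18, 30, 36, 54, 84, 90, 108, 162, 246, 252, 270, 324, 486}, so |A + A| = 15.
K = |A + A| / |A| = 15/5 = 3/1 ≈ 3.0000.
Reference: AP of size 5 gives K = 9/5 ≈ 1.8000; a fully generic set of size 5 gives K ≈ 3.0000.

|A| = 5, |A + A| = 15, K = 15/5 = 3/1.


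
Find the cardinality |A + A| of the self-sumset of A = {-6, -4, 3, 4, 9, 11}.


A + A = {a + a' : a, a' ∈ A}; |A| = 6.
General bounds: 2|A| - 1 ≤ |A + A| ≤ |A|(|A|+1)/2, i.e. 11 ≤ |A + A| ≤ 21.
Lower bound 2|A|-1 is attained iff A is an arithmetic progression.
Enumerate sums a + a' for a ≤ a' (symmetric, so this suffices):
a = -6: -6+-6=-12, -6+-4=-10, -6+3=-3, -6+4=-2, -6+9=3, -6+11=5
a = -4: -4+-4=-8, -4+3=-1, -4+4=0, -4+9=5, -4+11=7
a = 3: 3+3=6, 3+4=7, 3+9=12, 3+11=14
a = 4: 4+4=8, 4+9=13, 4+11=15
a = 9: 9+9=18, 9+11=20
a = 11: 11+11=22
Distinct sums: {-12, -10, -8, -3, -2, -1, 0, 3, 5, 6, 7, 8, 12, 13, 14, 15, 18, 20, 22}
|A + A| = 19

|A + A| = 19


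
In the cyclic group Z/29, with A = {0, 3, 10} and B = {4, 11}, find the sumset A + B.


Work in Z/29Z: reduce every sum a + b modulo 29.
Enumerate all 6 pairs:
a = 0: 0+4=4, 0+11=11
a = 3: 3+4=7, 3+11=14
a = 10: 10+4=14, 10+11=21
Distinct residues collected: {4, 7, 11, 14, 21}
|A + B| = 5 (out of 29 total residues).

A + B = {4, 7, 11, 14, 21}


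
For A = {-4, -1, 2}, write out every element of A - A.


A - A = {a - a' : a, a' ∈ A}.
Compute a - a' for each ordered pair (a, a'):
a = -4: -4--4=0, -4--1=-3, -4-2=-6
a = -1: -1--4=3, -1--1=0, -1-2=-3
a = 2: 2--4=6, 2--1=3, 2-2=0
Collecting distinct values (and noting 0 appears from a-a):
A - A = {-6, -3, 0, 3, 6}
|A - A| = 5

A - A = {-6, -3, 0, 3, 6}


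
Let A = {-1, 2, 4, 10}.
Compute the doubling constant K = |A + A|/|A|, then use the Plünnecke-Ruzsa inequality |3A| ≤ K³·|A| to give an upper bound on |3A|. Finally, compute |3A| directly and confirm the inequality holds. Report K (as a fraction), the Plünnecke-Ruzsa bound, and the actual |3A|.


|A| = 4.
Step 1: Compute A + A by enumerating all 16 pairs.
A + A = {-2, 1, 3, 4, 6, 8, 9, 12, 14, 20}, so |A + A| = 10.
Step 2: Doubling constant K = |A + A|/|A| = 10/4 = 10/4 ≈ 2.5000.
Step 3: Plünnecke-Ruzsa gives |3A| ≤ K³·|A| = (2.5000)³ · 4 ≈ 62.5000.
Step 4: Compute 3A = A + A + A directly by enumerating all triples (a,b,c) ∈ A³; |3A| = 19.
Step 5: Check 19 ≤ 62.5000? Yes ✓.

K = 10/4, Plünnecke-Ruzsa bound K³|A| ≈ 62.5000, |3A| = 19, inequality holds.


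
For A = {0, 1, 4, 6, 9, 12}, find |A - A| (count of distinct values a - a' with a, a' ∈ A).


A - A = {a - a' : a, a' ∈ A}; |A| = 6.
Bounds: 2|A|-1 ≤ |A - A| ≤ |A|² - |A| + 1, i.e. 11 ≤ |A - A| ≤ 31.
Note: 0 ∈ A - A always (from a - a). The set is symmetric: if d ∈ A - A then -d ∈ A - A.
Enumerate nonzero differences d = a - a' with a > a' (then include -d):
Positive differences: {1, 2, 3, 4, 5, 6, 8, 9, 11, 12}
Full difference set: {0} ∪ (positive diffs) ∪ (negative diffs).
|A - A| = 1 + 2·10 = 21 (matches direct enumeration: 21).

|A - A| = 21


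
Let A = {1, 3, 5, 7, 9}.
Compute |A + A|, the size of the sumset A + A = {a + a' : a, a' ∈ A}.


A + A = {a + a' : a, a' ∈ A}; |A| = 5.
General bounds: 2|A| - 1 ≤ |A + A| ≤ |A|(|A|+1)/2, i.e. 9 ≤ |A + A| ≤ 15.
Lower bound 2|A|-1 is attained iff A is an arithmetic progression.
Enumerate sums a + a' for a ≤ a' (symmetric, so this suffices):
a = 1: 1+1=2, 1+3=4, 1+5=6, 1+7=8, 1+9=10
a = 3: 3+3=6, 3+5=8, 3+7=10, 3+9=12
a = 5: 5+5=10, 5+7=12, 5+9=14
a = 7: 7+7=14, 7+9=16
a = 9: 9+9=18
Distinct sums: {2, 4, 6, 8, 10, 12, 14, 16, 18}
|A + A| = 9

|A + A| = 9


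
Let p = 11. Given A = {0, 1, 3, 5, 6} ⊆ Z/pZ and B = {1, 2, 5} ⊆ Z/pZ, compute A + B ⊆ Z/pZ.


Work in Z/11Z: reduce every sum a + b modulo 11.
Enumerate all 15 pairs:
a = 0: 0+1=1, 0+2=2, 0+5=5
a = 1: 1+1=2, 1+2=3, 1+5=6
a = 3: 3+1=4, 3+2=5, 3+5=8
a = 5: 5+1=6, 5+2=7, 5+5=10
a = 6: 6+1=7, 6+2=8, 6+5=0
Distinct residues collected: {0, 1, 2, 3, 4, 5, 6, 7, 8, 10}
|A + B| = 10 (out of 11 total residues).

A + B = {0, 1, 2, 3, 4, 5, 6, 7, 8, 10}


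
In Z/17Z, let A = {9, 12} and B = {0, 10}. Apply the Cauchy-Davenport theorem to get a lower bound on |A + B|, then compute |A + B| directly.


Cauchy-Davenport: |A + B| ≥ min(p, |A| + |B| - 1) for A, B nonempty in Z/pZ.
|A| = 2, |B| = 2, p = 17.
CD lower bound = min(17, 2 + 2 - 1) = min(17, 3) = 3.
Compute A + B mod 17 directly:
a = 9: 9+0=9, 9+10=2
a = 12: 12+0=12, 12+10=5
A + B = {2, 5, 9, 12}, so |A + B| = 4.
Verify: 4 ≥ 3? Yes ✓.

CD lower bound = 3, actual |A + B| = 4.


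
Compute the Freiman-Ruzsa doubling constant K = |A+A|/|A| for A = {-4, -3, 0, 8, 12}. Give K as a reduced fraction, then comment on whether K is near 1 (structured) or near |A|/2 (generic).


|A| = 5.
Compute A + A by enumerating all 25 pairs.
A + A = {-8, -7, -6, -4, -3, 0, 4, 5, 8, 9, 12, 16, 20, 24}, so |A + A| = 14.
K = |A + A| / |A| = 14/5 (already in lowest terms) ≈ 2.8000.
Reference: AP of size 5 gives K = 9/5 ≈ 1.8000; a fully generic set of size 5 gives K ≈ 3.0000.

|A| = 5, |A + A| = 14, K = 14/5.


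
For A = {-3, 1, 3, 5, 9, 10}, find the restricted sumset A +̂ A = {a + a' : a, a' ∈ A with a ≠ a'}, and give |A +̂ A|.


Restricted sumset: A +̂ A = {a + a' : a ∈ A, a' ∈ A, a ≠ a'}.
Equivalently, take A + A and drop any sum 2a that is achievable ONLY as a + a for a ∈ A (i.e. sums representable only with equal summands).
Enumerate pairs (a, a') with a < a' (symmetric, so each unordered pair gives one sum; this covers all a ≠ a'):
  -3 + 1 = -2
  -3 + 3 = 0
  -3 + 5 = 2
  -3 + 9 = 6
  -3 + 10 = 7
  1 + 3 = 4
  1 + 5 = 6
  1 + 9 = 10
  1 + 10 = 11
  3 + 5 = 8
  3 + 9 = 12
  3 + 10 = 13
  5 + 9 = 14
  5 + 10 = 15
  9 + 10 = 19
Collected distinct sums: {-2, 0, 2, 4, 6, 7, 8, 10, 11, 12, 13, 14, 15, 19}
|A +̂ A| = 14
(Reference bound: |A +̂ A| ≥ 2|A| - 3 for |A| ≥ 2, with |A| = 6 giving ≥ 9.)

|A +̂ A| = 14


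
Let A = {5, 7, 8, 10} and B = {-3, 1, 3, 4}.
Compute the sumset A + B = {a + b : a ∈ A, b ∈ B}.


A + B = {a + b : a ∈ A, b ∈ B}.
Enumerate all |A|·|B| = 4·4 = 16 pairs (a, b) and collect distinct sums.
a = 5: 5+-3=2, 5+1=6, 5+3=8, 5+4=9
a = 7: 7+-3=4, 7+1=8, 7+3=10, 7+4=11
a = 8: 8+-3=5, 8+1=9, 8+3=11, 8+4=12
a = 10: 10+-3=7, 10+1=11, 10+3=13, 10+4=14
Collecting distinct sums: A + B = {2, 4, 5, 6, 7, 8, 9, 10, 11, 12, 13, 14}
|A + B| = 12

A + B = {2, 4, 5, 6, 7, 8, 9, 10, 11, 12, 13, 14}


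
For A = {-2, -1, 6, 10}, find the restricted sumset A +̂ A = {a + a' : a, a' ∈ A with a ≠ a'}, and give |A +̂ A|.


Restricted sumset: A +̂ A = {a + a' : a ∈ A, a' ∈ A, a ≠ a'}.
Equivalently, take A + A and drop any sum 2a that is achievable ONLY as a + a for a ∈ A (i.e. sums representable only with equal summands).
Enumerate pairs (a, a') with a < a' (symmetric, so each unordered pair gives one sum; this covers all a ≠ a'):
  -2 + -1 = -3
  -2 + 6 = 4
  -2 + 10 = 8
  -1 + 6 = 5
  -1 + 10 = 9
  6 + 10 = 16
Collected distinct sums: {-3, 4, 5, 8, 9, 16}
|A +̂ A| = 6
(Reference bound: |A +̂ A| ≥ 2|A| - 3 for |A| ≥ 2, with |A| = 4 giving ≥ 5.)

|A +̂ A| = 6


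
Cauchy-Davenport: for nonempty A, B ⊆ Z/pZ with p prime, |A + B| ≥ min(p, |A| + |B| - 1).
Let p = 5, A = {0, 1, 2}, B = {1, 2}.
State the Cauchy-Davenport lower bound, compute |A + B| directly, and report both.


Cauchy-Davenport: |A + B| ≥ min(p, |A| + |B| - 1) for A, B nonempty in Z/pZ.
|A| = 3, |B| = 2, p = 5.
CD lower bound = min(5, 3 + 2 - 1) = min(5, 4) = 4.
Compute A + B mod 5 directly:
a = 0: 0+1=1, 0+2=2
a = 1: 1+1=2, 1+2=3
a = 2: 2+1=3, 2+2=4
A + B = {1, 2, 3, 4}, so |A + B| = 4.
Verify: 4 ≥ 4? Yes ✓.

CD lower bound = 4, actual |A + B| = 4.


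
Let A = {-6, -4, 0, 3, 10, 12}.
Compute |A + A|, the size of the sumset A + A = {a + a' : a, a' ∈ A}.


A + A = {a + a' : a, a' ∈ A}; |A| = 6.
General bounds: 2|A| - 1 ≤ |A + A| ≤ |A|(|A|+1)/2, i.e. 11 ≤ |A + A| ≤ 21.
Lower bound 2|A|-1 is attained iff A is an arithmetic progression.
Enumerate sums a + a' for a ≤ a' (symmetric, so this suffices):
a = -6: -6+-6=-12, -6+-4=-10, -6+0=-6, -6+3=-3, -6+10=4, -6+12=6
a = -4: -4+-4=-8, -4+0=-4, -4+3=-1, -4+10=6, -4+12=8
a = 0: 0+0=0, 0+3=3, 0+10=10, 0+12=12
a = 3: 3+3=6, 3+10=13, 3+12=15
a = 10: 10+10=20, 10+12=22
a = 12: 12+12=24
Distinct sums: {-12, -10, -8, -6, -4, -3, -1, 0, 3, 4, 6, 8, 10, 12, 13, 15, 20, 22, 24}
|A + A| = 19

|A + A| = 19


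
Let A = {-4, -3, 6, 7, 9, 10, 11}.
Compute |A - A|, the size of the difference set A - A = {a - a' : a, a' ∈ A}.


A - A = {a - a' : a, a' ∈ A}; |A| = 7.
Bounds: 2|A|-1 ≤ |A - A| ≤ |A|² - |A| + 1, i.e. 13 ≤ |A - A| ≤ 43.
Note: 0 ∈ A - A always (from a - a). The set is symmetric: if d ∈ A - A then -d ∈ A - A.
Enumerate nonzero differences d = a - a' with a > a' (then include -d):
Positive differences: {1, 2, 3, 4, 5, 9, 10, 11, 12, 13, 14, 15}
Full difference set: {0} ∪ (positive diffs) ∪ (negative diffs).
|A - A| = 1 + 2·12 = 25 (matches direct enumeration: 25).

|A - A| = 25


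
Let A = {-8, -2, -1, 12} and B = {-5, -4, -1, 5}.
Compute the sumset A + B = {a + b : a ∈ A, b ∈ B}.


A + B = {a + b : a ∈ A, b ∈ B}.
Enumerate all |A|·|B| = 4·4 = 16 pairs (a, b) and collect distinct sums.
a = -8: -8+-5=-13, -8+-4=-12, -8+-1=-9, -8+5=-3
a = -2: -2+-5=-7, -2+-4=-6, -2+-1=-3, -2+5=3
a = -1: -1+-5=-6, -1+-4=-5, -1+-1=-2, -1+5=4
a = 12: 12+-5=7, 12+-4=8, 12+-1=11, 12+5=17
Collecting distinct sums: A + B = {-13, -12, -9, -7, -6, -5, -3, -2, 3, 4, 7, 8, 11, 17}
|A + B| = 14

A + B = {-13, -12, -9, -7, -6, -5, -3, -2, 3, 4, 7, 8, 11, 17}


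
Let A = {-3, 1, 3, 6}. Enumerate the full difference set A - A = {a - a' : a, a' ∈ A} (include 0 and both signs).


A - A = {a - a' : a, a' ∈ A}.
Compute a - a' for each ordered pair (a, a'):
a = -3: -3--3=0, -3-1=-4, -3-3=-6, -3-6=-9
a = 1: 1--3=4, 1-1=0, 1-3=-2, 1-6=-5
a = 3: 3--3=6, 3-1=2, 3-3=0, 3-6=-3
a = 6: 6--3=9, 6-1=5, 6-3=3, 6-6=0
Collecting distinct values (and noting 0 appears from a-a):
A - A = {-9, -6, -5, -4, -3, -2, 0, 2, 3, 4, 5, 6, 9}
|A - A| = 13

A - A = {-9, -6, -5, -4, -3, -2, 0, 2, 3, 4, 5, 6, 9}


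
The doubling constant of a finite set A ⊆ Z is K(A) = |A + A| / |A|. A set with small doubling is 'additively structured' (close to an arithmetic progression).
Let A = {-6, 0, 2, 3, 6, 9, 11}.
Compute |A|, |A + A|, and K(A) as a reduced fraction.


|A| = 7.
Compute A + A by enumerating all 49 pairs.
A + A = {-12, -6, -4, -3, 0, 2, 3, 4, 5, 6, 8, 9, 11, 12, 13, 14, 15, 17, 18, 20, 22}, so |A + A| = 21.
K = |A + A| / |A| = 21/7 = 3/1 ≈ 3.0000.
Reference: AP of size 7 gives K = 13/7 ≈ 1.8571; a fully generic set of size 7 gives K ≈ 4.0000.

|A| = 7, |A + A| = 21, K = 21/7 = 3/1.


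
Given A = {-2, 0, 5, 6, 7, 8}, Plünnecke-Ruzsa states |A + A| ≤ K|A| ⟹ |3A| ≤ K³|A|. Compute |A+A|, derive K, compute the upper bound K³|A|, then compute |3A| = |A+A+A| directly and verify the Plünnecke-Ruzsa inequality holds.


|A| = 6.
Step 1: Compute A + A by enumerating all 36 pairs.
A + A = {-4, -2, 0, 3, 4, 5, 6, 7, 8, 10, 11, 12, 13, 14, 15, 16}, so |A + A| = 16.
Step 2: Doubling constant K = |A + A|/|A| = 16/6 = 16/6 ≈ 2.6667.
Step 3: Plünnecke-Ruzsa gives |3A| ≤ K³·|A| = (2.6667)³ · 6 ≈ 113.7778.
Step 4: Compute 3A = A + A + A directly by enumerating all triples (a,b,c) ∈ A³; |3A| = 28.
Step 5: Check 28 ≤ 113.7778? Yes ✓.

K = 16/6, Plünnecke-Ruzsa bound K³|A| ≈ 113.7778, |3A| = 28, inequality holds.


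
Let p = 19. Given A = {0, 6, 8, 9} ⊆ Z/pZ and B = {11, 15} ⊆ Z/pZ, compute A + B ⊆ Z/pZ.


Work in Z/19Z: reduce every sum a + b modulo 19.
Enumerate all 8 pairs:
a = 0: 0+11=11, 0+15=15
a = 6: 6+11=17, 6+15=2
a = 8: 8+11=0, 8+15=4
a = 9: 9+11=1, 9+15=5
Distinct residues collected: {0, 1, 2, 4, 5, 11, 15, 17}
|A + B| = 8 (out of 19 total residues).

A + B = {0, 1, 2, 4, 5, 11, 15, 17}


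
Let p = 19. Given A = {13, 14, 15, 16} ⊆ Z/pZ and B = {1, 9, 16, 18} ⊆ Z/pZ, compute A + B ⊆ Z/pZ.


Work in Z/19Z: reduce every sum a + b modulo 19.
Enumerate all 16 pairs:
a = 13: 13+1=14, 13+9=3, 13+16=10, 13+18=12
a = 14: 14+1=15, 14+9=4, 14+16=11, 14+18=13
a = 15: 15+1=16, 15+9=5, 15+16=12, 15+18=14
a = 16: 16+1=17, 16+9=6, 16+16=13, 16+18=15
Distinct residues collected: {3, 4, 5, 6, 10, 11, 12, 13, 14, 15, 16, 17}
|A + B| = 12 (out of 19 total residues).

A + B = {3, 4, 5, 6, 10, 11, 12, 13, 14, 15, 16, 17}


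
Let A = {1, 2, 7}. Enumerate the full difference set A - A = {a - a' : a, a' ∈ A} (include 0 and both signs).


A - A = {a - a' : a, a' ∈ A}.
Compute a - a' for each ordered pair (a, a'):
a = 1: 1-1=0, 1-2=-1, 1-7=-6
a = 2: 2-1=1, 2-2=0, 2-7=-5
a = 7: 7-1=6, 7-2=5, 7-7=0
Collecting distinct values (and noting 0 appears from a-a):
A - A = {-6, -5, -1, 0, 1, 5, 6}
|A - A| = 7

A - A = {-6, -5, -1, 0, 1, 5, 6}


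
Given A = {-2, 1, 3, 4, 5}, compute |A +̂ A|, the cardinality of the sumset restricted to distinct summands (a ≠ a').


Restricted sumset: A +̂ A = {a + a' : a ∈ A, a' ∈ A, a ≠ a'}.
Equivalently, take A + A and drop any sum 2a that is achievable ONLY as a + a for a ∈ A (i.e. sums representable only with equal summands).
Enumerate pairs (a, a') with a < a' (symmetric, so each unordered pair gives one sum; this covers all a ≠ a'):
  -2 + 1 = -1
  -2 + 3 = 1
  -2 + 4 = 2
  -2 + 5 = 3
  1 + 3 = 4
  1 + 4 = 5
  1 + 5 = 6
  3 + 4 = 7
  3 + 5 = 8
  4 + 5 = 9
Collected distinct sums: {-1, 1, 2, 3, 4, 5, 6, 7, 8, 9}
|A +̂ A| = 10
(Reference bound: |A +̂ A| ≥ 2|A| - 3 for |A| ≥ 2, with |A| = 5 giving ≥ 7.)

|A +̂ A| = 10


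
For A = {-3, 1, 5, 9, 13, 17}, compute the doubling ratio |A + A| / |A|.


|A| = 6.
Compute A + A by enumerating all 36 pairs.
A + A = {-6, -2, 2, 6, 10, 14, 18, 22, 26, 30, 34}, so |A + A| = 11.
K = |A + A| / |A| = 11/6 (already in lowest terms) ≈ 1.8333.
Reference: AP of size 6 gives K = 11/6 ≈ 1.8333; a fully generic set of size 6 gives K ≈ 3.5000.

|A| = 6, |A + A| = 11, K = 11/6.


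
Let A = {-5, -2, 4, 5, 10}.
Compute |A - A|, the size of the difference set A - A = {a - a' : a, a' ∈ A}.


A - A = {a - a' : a, a' ∈ A}; |A| = 5.
Bounds: 2|A|-1 ≤ |A - A| ≤ |A|² - |A| + 1, i.e. 9 ≤ |A - A| ≤ 21.
Note: 0 ∈ A - A always (from a - a). The set is symmetric: if d ∈ A - A then -d ∈ A - A.
Enumerate nonzero differences d = a - a' with a > a' (then include -d):
Positive differences: {1, 3, 5, 6, 7, 9, 10, 12, 15}
Full difference set: {0} ∪ (positive diffs) ∪ (negative diffs).
|A - A| = 1 + 2·9 = 19 (matches direct enumeration: 19).

|A - A| = 19


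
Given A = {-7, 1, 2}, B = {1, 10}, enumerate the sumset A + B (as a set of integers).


A + B = {a + b : a ∈ A, b ∈ B}.
Enumerate all |A|·|B| = 3·2 = 6 pairs (a, b) and collect distinct sums.
a = -7: -7+1=-6, -7+10=3
a = 1: 1+1=2, 1+10=11
a = 2: 2+1=3, 2+10=12
Collecting distinct sums: A + B = {-6, 2, 3, 11, 12}
|A + B| = 5

A + B = {-6, 2, 3, 11, 12}


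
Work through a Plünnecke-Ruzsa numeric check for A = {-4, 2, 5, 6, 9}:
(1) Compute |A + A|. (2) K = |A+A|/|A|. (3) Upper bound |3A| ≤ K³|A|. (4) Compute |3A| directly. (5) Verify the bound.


|A| = 5.
Step 1: Compute A + A by enumerating all 25 pairs.
A + A = {-8, -2, 1, 2, 4, 5, 7, 8, 10, 11, 12, 14, 15, 18}, so |A + A| = 14.
Step 2: Doubling constant K = |A + A|/|A| = 14/5 = 14/5 ≈ 2.8000.
Step 3: Plünnecke-Ruzsa gives |3A| ≤ K³·|A| = (2.8000)³ · 5 ≈ 109.7600.
Step 4: Compute 3A = A + A + A directly by enumerating all triples (a,b,c) ∈ A³; |3A| = 27.
Step 5: Check 27 ≤ 109.7600? Yes ✓.

K = 14/5, Plünnecke-Ruzsa bound K³|A| ≈ 109.7600, |3A| = 27, inequality holds.


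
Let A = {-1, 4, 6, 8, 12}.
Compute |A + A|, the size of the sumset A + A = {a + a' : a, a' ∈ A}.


A + A = {a + a' : a, a' ∈ A}; |A| = 5.
General bounds: 2|A| - 1 ≤ |A + A| ≤ |A|(|A|+1)/2, i.e. 9 ≤ |A + A| ≤ 15.
Lower bound 2|A|-1 is attained iff A is an arithmetic progression.
Enumerate sums a + a' for a ≤ a' (symmetric, so this suffices):
a = -1: -1+-1=-2, -1+4=3, -1+6=5, -1+8=7, -1+12=11
a = 4: 4+4=8, 4+6=10, 4+8=12, 4+12=16
a = 6: 6+6=12, 6+8=14, 6+12=18
a = 8: 8+8=16, 8+12=20
a = 12: 12+12=24
Distinct sums: {-2, 3, 5, 7, 8, 10, 11, 12, 14, 16, 18, 20, 24}
|A + A| = 13

|A + A| = 13


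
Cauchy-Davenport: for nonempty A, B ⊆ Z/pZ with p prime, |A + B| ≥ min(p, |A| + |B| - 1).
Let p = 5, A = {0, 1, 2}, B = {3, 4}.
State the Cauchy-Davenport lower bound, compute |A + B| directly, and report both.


Cauchy-Davenport: |A + B| ≥ min(p, |A| + |B| - 1) for A, B nonempty in Z/pZ.
|A| = 3, |B| = 2, p = 5.
CD lower bound = min(5, 3 + 2 - 1) = min(5, 4) = 4.
Compute A + B mod 5 directly:
a = 0: 0+3=3, 0+4=4
a = 1: 1+3=4, 1+4=0
a = 2: 2+3=0, 2+4=1
A + B = {0, 1, 3, 4}, so |A + B| = 4.
Verify: 4 ≥ 4? Yes ✓.

CD lower bound = 4, actual |A + B| = 4.


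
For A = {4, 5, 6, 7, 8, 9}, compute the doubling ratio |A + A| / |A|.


|A| = 6.
Compute A + A by enumerating all 36 pairs.
A + A = {8, 9, 10, 11, 12, 13, 14, 15, 16, 17, 18}, so |A + A| = 11.
K = |A + A| / |A| = 11/6 (already in lowest terms) ≈ 1.8333.
Reference: AP of size 6 gives K = 11/6 ≈ 1.8333; a fully generic set of size 6 gives K ≈ 3.5000.

|A| = 6, |A + A| = 11, K = 11/6.


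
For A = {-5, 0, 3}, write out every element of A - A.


A - A = {a - a' : a, a' ∈ A}.
Compute a - a' for each ordered pair (a, a'):
a = -5: -5--5=0, -5-0=-5, -5-3=-8
a = 0: 0--5=5, 0-0=0, 0-3=-3
a = 3: 3--5=8, 3-0=3, 3-3=0
Collecting distinct values (and noting 0 appears from a-a):
A - A = {-8, -5, -3, 0, 3, 5, 8}
|A - A| = 7

A - A = {-8, -5, -3, 0, 3, 5, 8}


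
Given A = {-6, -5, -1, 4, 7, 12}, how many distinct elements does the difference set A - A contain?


A - A = {a - a' : a, a' ∈ A}; |A| = 6.
Bounds: 2|A|-1 ≤ |A - A| ≤ |A|² - |A| + 1, i.e. 11 ≤ |A - A| ≤ 31.
Note: 0 ∈ A - A always (from a - a). The set is symmetric: if d ∈ A - A then -d ∈ A - A.
Enumerate nonzero differences d = a - a' with a > a' (then include -d):
Positive differences: {1, 3, 4, 5, 8, 9, 10, 12, 13, 17, 18}
Full difference set: {0} ∪ (positive diffs) ∪ (negative diffs).
|A - A| = 1 + 2·11 = 23 (matches direct enumeration: 23).

|A - A| = 23


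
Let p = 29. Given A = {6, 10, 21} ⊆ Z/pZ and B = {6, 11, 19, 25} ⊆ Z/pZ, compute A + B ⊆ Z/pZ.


Work in Z/29Z: reduce every sum a + b modulo 29.
Enumerate all 12 pairs:
a = 6: 6+6=12, 6+11=17, 6+19=25, 6+25=2
a = 10: 10+6=16, 10+11=21, 10+19=0, 10+25=6
a = 21: 21+6=27, 21+11=3, 21+19=11, 21+25=17
Distinct residues collected: {0, 2, 3, 6, 11, 12, 16, 17, 21, 25, 27}
|A + B| = 11 (out of 29 total residues).

A + B = {0, 2, 3, 6, 11, 12, 16, 17, 21, 25, 27}


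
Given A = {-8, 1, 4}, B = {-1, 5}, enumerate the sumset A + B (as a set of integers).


A + B = {a + b : a ∈ A, b ∈ B}.
Enumerate all |A|·|B| = 3·2 = 6 pairs (a, b) and collect distinct sums.
a = -8: -8+-1=-9, -8+5=-3
a = 1: 1+-1=0, 1+5=6
a = 4: 4+-1=3, 4+5=9
Collecting distinct sums: A + B = {-9, -3, 0, 3, 6, 9}
|A + B| = 6

A + B = {-9, -3, 0, 3, 6, 9}


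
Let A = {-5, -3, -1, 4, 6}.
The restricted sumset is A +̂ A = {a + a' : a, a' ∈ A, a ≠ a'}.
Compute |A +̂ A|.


Restricted sumset: A +̂ A = {a + a' : a ∈ A, a' ∈ A, a ≠ a'}.
Equivalently, take A + A and drop any sum 2a that is achievable ONLY as a + a for a ∈ A (i.e. sums representable only with equal summands).
Enumerate pairs (a, a') with a < a' (symmetric, so each unordered pair gives one sum; this covers all a ≠ a'):
  -5 + -3 = -8
  -5 + -1 = -6
  -5 + 4 = -1
  -5 + 6 = 1
  -3 + -1 = -4
  -3 + 4 = 1
  -3 + 6 = 3
  -1 + 4 = 3
  -1 + 6 = 5
  4 + 6 = 10
Collected distinct sums: {-8, -6, -4, -1, 1, 3, 5, 10}
|A +̂ A| = 8
(Reference bound: |A +̂ A| ≥ 2|A| - 3 for |A| ≥ 2, with |A| = 5 giving ≥ 7.)

|A +̂ A| = 8


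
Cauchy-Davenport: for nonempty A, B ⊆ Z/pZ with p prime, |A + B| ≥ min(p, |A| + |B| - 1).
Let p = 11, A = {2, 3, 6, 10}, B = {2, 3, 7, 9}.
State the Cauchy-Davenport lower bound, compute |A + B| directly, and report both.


Cauchy-Davenport: |A + B| ≥ min(p, |A| + |B| - 1) for A, B nonempty in Z/pZ.
|A| = 4, |B| = 4, p = 11.
CD lower bound = min(11, 4 + 4 - 1) = min(11, 7) = 7.
Compute A + B mod 11 directly:
a = 2: 2+2=4, 2+3=5, 2+7=9, 2+9=0
a = 3: 3+2=5, 3+3=6, 3+7=10, 3+9=1
a = 6: 6+2=8, 6+3=9, 6+7=2, 6+9=4
a = 10: 10+2=1, 10+3=2, 10+7=6, 10+9=8
A + B = {0, 1, 2, 4, 5, 6, 8, 9, 10}, so |A + B| = 9.
Verify: 9 ≥ 7? Yes ✓.

CD lower bound = 7, actual |A + B| = 9.


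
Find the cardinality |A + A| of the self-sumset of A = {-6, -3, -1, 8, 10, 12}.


A + A = {a + a' : a, a' ∈ A}; |A| = 6.
General bounds: 2|A| - 1 ≤ |A + A| ≤ |A|(|A|+1)/2, i.e. 11 ≤ |A + A| ≤ 21.
Lower bound 2|A|-1 is attained iff A is an arithmetic progression.
Enumerate sums a + a' for a ≤ a' (symmetric, so this suffices):
a = -6: -6+-6=-12, -6+-3=-9, -6+-1=-7, -6+8=2, -6+10=4, -6+12=6
a = -3: -3+-3=-6, -3+-1=-4, -3+8=5, -3+10=7, -3+12=9
a = -1: -1+-1=-2, -1+8=7, -1+10=9, -1+12=11
a = 8: 8+8=16, 8+10=18, 8+12=20
a = 10: 10+10=20, 10+12=22
a = 12: 12+12=24
Distinct sums: {-12, -9, -7, -6, -4, -2, 2, 4, 5, 6, 7, 9, 11, 16, 18, 20, 22, 24}
|A + A| = 18

|A + A| = 18


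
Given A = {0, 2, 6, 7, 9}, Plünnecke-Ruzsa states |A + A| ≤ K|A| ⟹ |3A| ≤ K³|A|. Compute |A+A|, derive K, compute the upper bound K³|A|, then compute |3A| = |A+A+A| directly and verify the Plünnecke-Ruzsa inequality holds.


|A| = 5.
Step 1: Compute A + A by enumerating all 25 pairs.
A + A = {0, 2, 4, 6, 7, 8, 9, 11, 12, 13, 14, 15, 16, 18}, so |A + A| = 14.
Step 2: Doubling constant K = |A + A|/|A| = 14/5 = 14/5 ≈ 2.8000.
Step 3: Plünnecke-Ruzsa gives |3A| ≤ K³·|A| = (2.8000)³ · 5 ≈ 109.7600.
Step 4: Compute 3A = A + A + A directly by enumerating all triples (a,b,c) ∈ A³; |3A| = 24.
Step 5: Check 24 ≤ 109.7600? Yes ✓.

K = 14/5, Plünnecke-Ruzsa bound K³|A| ≈ 109.7600, |3A| = 24, inequality holds.


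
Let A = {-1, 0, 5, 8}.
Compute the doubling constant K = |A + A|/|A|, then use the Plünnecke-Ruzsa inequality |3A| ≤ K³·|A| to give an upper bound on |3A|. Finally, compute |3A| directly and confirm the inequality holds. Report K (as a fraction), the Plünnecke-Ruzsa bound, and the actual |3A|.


|A| = 4.
Step 1: Compute A + A by enumerating all 16 pairs.
A + A = {-2, -1, 0, 4, 5, 7, 8, 10, 13, 16}, so |A + A| = 10.
Step 2: Doubling constant K = |A + A|/|A| = 10/4 = 10/4 ≈ 2.5000.
Step 3: Plünnecke-Ruzsa gives |3A| ≤ K³·|A| = (2.5000)³ · 4 ≈ 62.5000.
Step 4: Compute 3A = A + A + A directly by enumerating all triples (a,b,c) ∈ A³; |3A| = 19.
Step 5: Check 19 ≤ 62.5000? Yes ✓.

K = 10/4, Plünnecke-Ruzsa bound K³|A| ≈ 62.5000, |3A| = 19, inequality holds.


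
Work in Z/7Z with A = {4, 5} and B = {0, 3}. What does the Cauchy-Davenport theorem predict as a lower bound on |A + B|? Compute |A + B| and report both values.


Cauchy-Davenport: |A + B| ≥ min(p, |A| + |B| - 1) for A, B nonempty in Z/pZ.
|A| = 2, |B| = 2, p = 7.
CD lower bound = min(7, 2 + 2 - 1) = min(7, 3) = 3.
Compute A + B mod 7 directly:
a = 4: 4+0=4, 4+3=0
a = 5: 5+0=5, 5+3=1
A + B = {0, 1, 4, 5}, so |A + B| = 4.
Verify: 4 ≥ 3? Yes ✓.

CD lower bound = 3, actual |A + B| = 4.


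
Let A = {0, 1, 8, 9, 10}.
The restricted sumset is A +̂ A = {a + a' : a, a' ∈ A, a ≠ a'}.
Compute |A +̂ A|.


Restricted sumset: A +̂ A = {a + a' : a ∈ A, a' ∈ A, a ≠ a'}.
Equivalently, take A + A and drop any sum 2a that is achievable ONLY as a + a for a ∈ A (i.e. sums representable only with equal summands).
Enumerate pairs (a, a') with a < a' (symmetric, so each unordered pair gives one sum; this covers all a ≠ a'):
  0 + 1 = 1
  0 + 8 = 8
  0 + 9 = 9
  0 + 10 = 10
  1 + 8 = 9
  1 + 9 = 10
  1 + 10 = 11
  8 + 9 = 17
  8 + 10 = 18
  9 + 10 = 19
Collected distinct sums: {1, 8, 9, 10, 11, 17, 18, 19}
|A +̂ A| = 8
(Reference bound: |A +̂ A| ≥ 2|A| - 3 for |A| ≥ 2, with |A| = 5 giving ≥ 7.)

|A +̂ A| = 8


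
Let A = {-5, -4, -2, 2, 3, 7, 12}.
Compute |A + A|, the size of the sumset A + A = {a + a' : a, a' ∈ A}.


A + A = {a + a' : a, a' ∈ A}; |A| = 7.
General bounds: 2|A| - 1 ≤ |A + A| ≤ |A|(|A|+1)/2, i.e. 13 ≤ |A + A| ≤ 28.
Lower bound 2|A|-1 is attained iff A is an arithmetic progression.
Enumerate sums a + a' for a ≤ a' (symmetric, so this suffices):
a = -5: -5+-5=-10, -5+-4=-9, -5+-2=-7, -5+2=-3, -5+3=-2, -5+7=2, -5+12=7
a = -4: -4+-4=-8, -4+-2=-6, -4+2=-2, -4+3=-1, -4+7=3, -4+12=8
a = -2: -2+-2=-4, -2+2=0, -2+3=1, -2+7=5, -2+12=10
a = 2: 2+2=4, 2+3=5, 2+7=9, 2+12=14
a = 3: 3+3=6, 3+7=10, 3+12=15
a = 7: 7+7=14, 7+12=19
a = 12: 12+12=24
Distinct sums: {-10, -9, -8, -7, -6, -4, -3, -2, -1, 0, 1, 2, 3, 4, 5, 6, 7, 8, 9, 10, 14, 15, 19, 24}
|A + A| = 24

|A + A| = 24


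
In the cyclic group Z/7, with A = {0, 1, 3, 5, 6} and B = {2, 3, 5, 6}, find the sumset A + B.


Work in Z/7Z: reduce every sum a + b modulo 7.
Enumerate all 20 pairs:
a = 0: 0+2=2, 0+3=3, 0+5=5, 0+6=6
a = 1: 1+2=3, 1+3=4, 1+5=6, 1+6=0
a = 3: 3+2=5, 3+3=6, 3+5=1, 3+6=2
a = 5: 5+2=0, 5+3=1, 5+5=3, 5+6=4
a = 6: 6+2=1, 6+3=2, 6+5=4, 6+6=5
Distinct residues collected: {0, 1, 2, 3, 4, 5, 6}
|A + B| = 7 (out of 7 total residues).

A + B = {0, 1, 2, 3, 4, 5, 6}


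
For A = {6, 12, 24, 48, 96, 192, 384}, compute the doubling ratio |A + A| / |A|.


|A| = 7.
Compute A + A by enumerating all 49 pairs.
A + A = {12, 18, 24, 30, 36, 48, 54, 60, 72, 96, 102, 108, 120, 144, 192, 198, 204, 216, 240, 288, 384, 390, 396, 408, 432, 480, 576, 768}, so |A + A| = 28.
K = |A + A| / |A| = 28/7 = 4/1 ≈ 4.0000.
Reference: AP of size 7 gives K = 13/7 ≈ 1.8571; a fully generic set of size 7 gives K ≈ 4.0000.

|A| = 7, |A + A| = 28, K = 28/7 = 4/1.


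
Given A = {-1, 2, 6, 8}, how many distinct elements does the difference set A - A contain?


A - A = {a - a' : a, a' ∈ A}; |A| = 4.
Bounds: 2|A|-1 ≤ |A - A| ≤ |A|² - |A| + 1, i.e. 7 ≤ |A - A| ≤ 13.
Note: 0 ∈ A - A always (from a - a). The set is symmetric: if d ∈ A - A then -d ∈ A - A.
Enumerate nonzero differences d = a - a' with a > a' (then include -d):
Positive differences: {2, 3, 4, 6, 7, 9}
Full difference set: {0} ∪ (positive diffs) ∪ (negative diffs).
|A - A| = 1 + 2·6 = 13 (matches direct enumeration: 13).

|A - A| = 13


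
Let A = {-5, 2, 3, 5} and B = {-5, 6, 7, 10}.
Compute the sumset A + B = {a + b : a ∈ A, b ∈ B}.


A + B = {a + b : a ∈ A, b ∈ B}.
Enumerate all |A|·|B| = 4·4 = 16 pairs (a, b) and collect distinct sums.
a = -5: -5+-5=-10, -5+6=1, -5+7=2, -5+10=5
a = 2: 2+-5=-3, 2+6=8, 2+7=9, 2+10=12
a = 3: 3+-5=-2, 3+6=9, 3+7=10, 3+10=13
a = 5: 5+-5=0, 5+6=11, 5+7=12, 5+10=15
Collecting distinct sums: A + B = {-10, -3, -2, 0, 1, 2, 5, 8, 9, 10, 11, 12, 13, 15}
|A + B| = 14

A + B = {-10, -3, -2, 0, 1, 2, 5, 8, 9, 10, 11, 12, 13, 15}


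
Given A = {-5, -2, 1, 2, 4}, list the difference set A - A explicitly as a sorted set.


A - A = {a - a' : a, a' ∈ A}.
Compute a - a' for each ordered pair (a, a'):
a = -5: -5--5=0, -5--2=-3, -5-1=-6, -5-2=-7, -5-4=-9
a = -2: -2--5=3, -2--2=0, -2-1=-3, -2-2=-4, -2-4=-6
a = 1: 1--5=6, 1--2=3, 1-1=0, 1-2=-1, 1-4=-3
a = 2: 2--5=7, 2--2=4, 2-1=1, 2-2=0, 2-4=-2
a = 4: 4--5=9, 4--2=6, 4-1=3, 4-2=2, 4-4=0
Collecting distinct values (and noting 0 appears from a-a):
A - A = {-9, -7, -6, -4, -3, -2, -1, 0, 1, 2, 3, 4, 6, 7, 9}
|A - A| = 15

A - A = {-9, -7, -6, -4, -3, -2, -1, 0, 1, 2, 3, 4, 6, 7, 9}


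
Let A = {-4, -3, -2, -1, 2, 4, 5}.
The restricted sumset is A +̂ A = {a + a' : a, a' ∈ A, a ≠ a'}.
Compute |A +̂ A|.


Restricted sumset: A +̂ A = {a + a' : a ∈ A, a' ∈ A, a ≠ a'}.
Equivalently, take A + A and drop any sum 2a that is achievable ONLY as a + a for a ∈ A (i.e. sums representable only with equal summands).
Enumerate pairs (a, a') with a < a' (symmetric, so each unordered pair gives one sum; this covers all a ≠ a'):
  -4 + -3 = -7
  -4 + -2 = -6
  -4 + -1 = -5
  -4 + 2 = -2
  -4 + 4 = 0
  -4 + 5 = 1
  -3 + -2 = -5
  -3 + -1 = -4
  -3 + 2 = -1
  -3 + 4 = 1
  -3 + 5 = 2
  -2 + -1 = -3
  -2 + 2 = 0
  -2 + 4 = 2
  -2 + 5 = 3
  -1 + 2 = 1
  -1 + 4 = 3
  -1 + 5 = 4
  2 + 4 = 6
  2 + 5 = 7
  4 + 5 = 9
Collected distinct sums: {-7, -6, -5, -4, -3, -2, -1, 0, 1, 2, 3, 4, 6, 7, 9}
|A +̂ A| = 15
(Reference bound: |A +̂ A| ≥ 2|A| - 3 for |A| ≥ 2, with |A| = 7 giving ≥ 11.)

|A +̂ A| = 15


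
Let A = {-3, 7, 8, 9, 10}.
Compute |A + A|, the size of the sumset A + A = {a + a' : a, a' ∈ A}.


A + A = {a + a' : a, a' ∈ A}; |A| = 5.
General bounds: 2|A| - 1 ≤ |A + A| ≤ |A|(|A|+1)/2, i.e. 9 ≤ |A + A| ≤ 15.
Lower bound 2|A|-1 is attained iff A is an arithmetic progression.
Enumerate sums a + a' for a ≤ a' (symmetric, so this suffices):
a = -3: -3+-3=-6, -3+7=4, -3+8=5, -3+9=6, -3+10=7
a = 7: 7+7=14, 7+8=15, 7+9=16, 7+10=17
a = 8: 8+8=16, 8+9=17, 8+10=18
a = 9: 9+9=18, 9+10=19
a = 10: 10+10=20
Distinct sums: {-6, 4, 5, 6, 7, 14, 15, 16, 17, 18, 19, 20}
|A + A| = 12

|A + A| = 12


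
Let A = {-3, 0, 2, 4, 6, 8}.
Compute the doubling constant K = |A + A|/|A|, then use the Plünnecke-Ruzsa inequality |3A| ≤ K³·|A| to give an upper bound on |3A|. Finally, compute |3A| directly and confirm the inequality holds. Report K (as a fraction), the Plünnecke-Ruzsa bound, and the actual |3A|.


|A| = 6.
Step 1: Compute A + A by enumerating all 36 pairs.
A + A = {-6, -3, -1, 0, 1, 2, 3, 4, 5, 6, 8, 10, 12, 14, 16}, so |A + A| = 15.
Step 2: Doubling constant K = |A + A|/|A| = 15/6 = 15/6 ≈ 2.5000.
Step 3: Plünnecke-Ruzsa gives |3A| ≤ K³·|A| = (2.5000)³ · 6 ≈ 93.7500.
Step 4: Compute 3A = A + A + A directly by enumerating all triples (a,b,c) ∈ A³; |3A| = 26.
Step 5: Check 26 ≤ 93.7500? Yes ✓.

K = 15/6, Plünnecke-Ruzsa bound K³|A| ≈ 93.7500, |3A| = 26, inequality holds.
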